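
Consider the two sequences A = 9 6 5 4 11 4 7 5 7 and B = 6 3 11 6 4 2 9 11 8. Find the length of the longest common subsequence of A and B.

Backtracking the LCS table gives one alignment: 6 (A2,B4) → 4 (A4,B5) → 11 (A5,B8).
So the longest common subsequence has length 3.

3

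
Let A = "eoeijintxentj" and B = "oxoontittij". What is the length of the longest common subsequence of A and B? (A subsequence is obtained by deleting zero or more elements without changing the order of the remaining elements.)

A longest common subsequence is oittj (length 5); the LCS DP confirms no longer common subsequence exists.

5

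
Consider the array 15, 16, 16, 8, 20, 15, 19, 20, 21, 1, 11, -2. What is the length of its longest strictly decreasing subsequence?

4

Let dp[i] be the longest decreasing subsequence ending at position i. Then dp = [1, 1, 1, 2, 1, 2, 2, 1, 1, 3, 3, 4].
The maximum is 4; one witness is 15, 8, 1, -2 at positions 1,4,10,12.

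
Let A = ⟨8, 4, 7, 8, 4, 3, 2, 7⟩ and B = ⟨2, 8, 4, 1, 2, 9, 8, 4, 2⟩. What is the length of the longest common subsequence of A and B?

5

Backtracking the LCS table gives one alignment: 8 (A1,B2) → 4 (A2,B3) → 8 (A4,B7) → 4 (A5,B8) → 2 (A7,B9).
So the longest common subsequence has length 5.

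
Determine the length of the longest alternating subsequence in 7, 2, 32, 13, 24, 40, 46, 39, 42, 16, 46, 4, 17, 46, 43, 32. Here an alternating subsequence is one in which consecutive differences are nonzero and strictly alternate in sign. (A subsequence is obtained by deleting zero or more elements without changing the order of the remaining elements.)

Track the best alternating length ending on an up-step vs a down-step at each position: up/down = 1/1, 1/2, 3/1, 3/4, 5/4, 5/1, 5/1, 5/6, 7/6, 5/8, 9/1, 3/10, 11/10, 11/1, 11/12, 11/12.
The maximum over both is 12; one such subsequence is 7, 2, 32, 13, 40, 39, 42, 16, 46, 4, 46, 43.

12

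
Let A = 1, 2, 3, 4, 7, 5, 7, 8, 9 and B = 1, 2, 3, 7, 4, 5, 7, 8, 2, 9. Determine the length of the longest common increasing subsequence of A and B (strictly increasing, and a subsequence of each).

8

For each value that appears in both, track the longest common increasing run ending there.
The best achievable length is 8; one witness is 1, 2, 3, 4, 5, 7, 8, 9 (A-positions 1,2,3,4,6,7,8,9, B-positions 1,2,3,5,6,7,8,10).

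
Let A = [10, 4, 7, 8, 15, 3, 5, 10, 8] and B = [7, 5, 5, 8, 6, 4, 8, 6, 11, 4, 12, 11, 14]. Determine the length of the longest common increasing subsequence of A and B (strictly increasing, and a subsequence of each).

For each value that appears in both, track the longest common increasing run ending there.
The best achievable length is 2; one witness is 7, 8 (A-positions 3,4, B-positions 1,4).

2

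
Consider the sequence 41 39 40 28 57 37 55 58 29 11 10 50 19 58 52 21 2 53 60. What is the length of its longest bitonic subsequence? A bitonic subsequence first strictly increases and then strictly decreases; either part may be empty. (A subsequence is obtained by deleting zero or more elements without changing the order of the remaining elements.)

8

One longest bitonic subsequence is 39, 40, 57, 55, 29, 11, 10, 2 (positions 2,3,5,7,9,10,11,17): it rises to 57 then falls. Length 8 is optimal.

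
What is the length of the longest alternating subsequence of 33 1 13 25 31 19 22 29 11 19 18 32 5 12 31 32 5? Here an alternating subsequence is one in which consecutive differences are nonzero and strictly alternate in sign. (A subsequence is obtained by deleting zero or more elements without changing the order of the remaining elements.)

A longest alternating subsequence is 33, 1, 25, 19, 22, 11, 19, 18, 32, 5, 12, 5 (positions 1,2,4,6,7,9,10,11,12,13,14,17); its 11 consecutive differences strictly alternate in sign, and length 12 is optimal.

12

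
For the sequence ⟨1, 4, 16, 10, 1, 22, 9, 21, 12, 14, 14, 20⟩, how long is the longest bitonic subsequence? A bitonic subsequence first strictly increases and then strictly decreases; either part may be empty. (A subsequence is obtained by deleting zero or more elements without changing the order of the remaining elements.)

6

One longest bitonic subsequence is 1, 4, 16, 22, 21, 20 (positions 1,2,3,6,8,12): it rises to 22 then falls. Length 6 is optimal.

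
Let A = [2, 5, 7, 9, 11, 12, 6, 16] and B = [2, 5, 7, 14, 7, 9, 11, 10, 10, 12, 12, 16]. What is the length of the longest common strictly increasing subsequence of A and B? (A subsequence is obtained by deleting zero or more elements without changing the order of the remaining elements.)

A longest common strictly increasing subsequence is 2, 5, 7, 9, 11, 12, 16 (length 7); it appears in order in both A and B, and no longer such subsequence exists.

7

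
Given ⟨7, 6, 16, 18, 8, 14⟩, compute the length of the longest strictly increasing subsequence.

Let dp[i] be the longest increasing subsequence ending at position i. Then dp = [1, 1, 2, 3, 2, 3].
The maximum is 3; one witness is 7, 16, 18 at positions 1,3,4.

3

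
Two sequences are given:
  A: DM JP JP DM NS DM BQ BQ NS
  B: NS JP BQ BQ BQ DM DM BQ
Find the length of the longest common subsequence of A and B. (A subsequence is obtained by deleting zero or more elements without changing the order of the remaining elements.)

A longest common subsequence is JP, DM, DM, BQ (length 4); the LCS DP confirms no longer common subsequence exists.

4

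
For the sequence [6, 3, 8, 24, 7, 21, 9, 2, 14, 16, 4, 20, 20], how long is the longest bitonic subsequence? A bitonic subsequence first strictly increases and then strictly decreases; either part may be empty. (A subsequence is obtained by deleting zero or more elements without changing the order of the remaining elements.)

6

Let inc[i] be the LIS ending at i and dec[i] the longest strictly decreasing subsequence starting at i. inc = [1, 1, 2, 3, 2, 3, 3, 1, 4, 5, 2, 6, 6], dec = [3, 2, 3, 4, 2, 3, 2, 1, 2, 2, 1, 1, 1].
max_i inc[i]+dec[i]−1 = 6, with one witness 6, 8, 24, 21, 16, 4.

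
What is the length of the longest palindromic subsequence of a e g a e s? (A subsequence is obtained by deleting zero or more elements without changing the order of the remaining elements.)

One longest palindromic subsequence is eae (positions 2,4,5); it reads the same forward and backward, and the interval DP gives dp[1][6] = 3.

3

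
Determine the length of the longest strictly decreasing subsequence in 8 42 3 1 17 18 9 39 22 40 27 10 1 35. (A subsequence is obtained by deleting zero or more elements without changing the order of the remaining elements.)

5

Let dp[i] be the longest decreasing subsequence ending at position i. Then dp = [1, 1, 2, 3, 2, 2, 3, 2, 3, 2, 3, 4, 5, 3].
The maximum is 5; one witness is 42, 39, 22, 10, 1 at positions 2,8,9,12,13.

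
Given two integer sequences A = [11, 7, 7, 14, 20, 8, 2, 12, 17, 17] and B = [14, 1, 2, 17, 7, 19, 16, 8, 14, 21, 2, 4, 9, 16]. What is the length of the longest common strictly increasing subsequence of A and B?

2

A longest common strictly increasing subsequence is 14, 17 (length 2); it appears in order in both A and B, and no longer such subsequence exists.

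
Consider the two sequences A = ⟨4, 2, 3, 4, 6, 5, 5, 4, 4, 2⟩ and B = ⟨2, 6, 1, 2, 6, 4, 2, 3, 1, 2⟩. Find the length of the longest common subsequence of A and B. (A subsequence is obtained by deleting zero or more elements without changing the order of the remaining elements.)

4

A longest common subsequence is 4, 2, 3, 2 (length 4); the LCS DP confirms no longer common subsequence exists.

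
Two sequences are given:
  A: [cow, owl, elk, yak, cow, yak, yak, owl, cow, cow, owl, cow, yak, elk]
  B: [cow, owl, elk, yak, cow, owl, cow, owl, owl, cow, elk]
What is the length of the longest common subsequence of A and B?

Backtracking the LCS table gives one alignment: cow (A1,B1) → owl (A2,B2) → elk (A3,B3) → yak (A4,B4) → cow (A5,B5) → owl (A8,B6) → cow (A9,B7) → owl (A11,B9) → cow (A12,B10) → elk (A14,B11).
So the longest common subsequence has length 10.

10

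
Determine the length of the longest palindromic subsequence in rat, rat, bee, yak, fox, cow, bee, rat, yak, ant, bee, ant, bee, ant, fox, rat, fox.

One longest palindromic subsequence is fox rat ant bee ant bee ant rat fox (positions 5,8,10,11,12,13,14,16,17); it reads the same forward and backward, and the interval DP gives dp[1][17] = 9.

9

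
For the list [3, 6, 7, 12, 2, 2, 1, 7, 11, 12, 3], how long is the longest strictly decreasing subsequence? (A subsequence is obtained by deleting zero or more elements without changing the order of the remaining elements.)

3

One longest decreasing subsequence is 3, 2, 1 (positions 1,5,7), of length 3; no longer one exists.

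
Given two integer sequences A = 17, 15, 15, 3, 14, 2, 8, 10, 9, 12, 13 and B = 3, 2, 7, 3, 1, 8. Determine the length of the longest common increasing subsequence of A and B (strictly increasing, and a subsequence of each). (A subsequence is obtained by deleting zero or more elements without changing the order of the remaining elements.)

2

A longest common strictly increasing subsequence is 3, 8 (length 2); it appears in order in both A and B, and no longer such subsequence exists.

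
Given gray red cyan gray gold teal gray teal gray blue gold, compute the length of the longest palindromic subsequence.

Using dp[i][j] = 2 + dp[i+1][j−1] if the ends match, else max(dp[i+1][j], dp[i][j−1]):
dp[1][11] = 5. A witness is gold gray teal gray gold at positions 5,7,8,9,11.

5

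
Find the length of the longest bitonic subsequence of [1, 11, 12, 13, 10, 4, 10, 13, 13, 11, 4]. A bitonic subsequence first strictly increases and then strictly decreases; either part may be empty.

Let inc[i] be the LIS ending at i and dec[i] the longest strictly decreasing subsequence starting at i. inc = [1, 2, 3, 4, 2, 2, 3, 4, 4, 4, 2], dec = [1, 3, 3, 3, 2, 1, 2, 3, 3, 2, 1].
max_i inc[i]+dec[i]−1 = 6, with one witness 1, 11, 12, 13, 11, 4.

6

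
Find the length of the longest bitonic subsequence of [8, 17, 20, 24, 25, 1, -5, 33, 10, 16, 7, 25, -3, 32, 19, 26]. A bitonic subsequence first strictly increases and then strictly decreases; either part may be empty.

9

One longest bitonic subsequence is 8, 17, 20, 24, 25, 33, 16, 7, -3 (positions 1,2,3,4,5,8,10,11,13): it rises to 33 then falls. Length 9 is optimal.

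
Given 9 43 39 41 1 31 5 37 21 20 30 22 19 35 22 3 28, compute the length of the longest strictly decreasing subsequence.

One longest decreasing subsequence is 43, 39, 31, 21, 20, 19, 3 (positions 2,3,6,9,10,13,16), of length 7; no longer one exists.

7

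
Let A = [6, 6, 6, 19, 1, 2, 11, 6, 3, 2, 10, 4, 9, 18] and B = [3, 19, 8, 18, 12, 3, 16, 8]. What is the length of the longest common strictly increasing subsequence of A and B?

2

For each value that appears in both, track the longest common increasing run ending there.
The best achievable length is 2; one witness is 3, 18 (A-positions 9,14, B-positions 1,4).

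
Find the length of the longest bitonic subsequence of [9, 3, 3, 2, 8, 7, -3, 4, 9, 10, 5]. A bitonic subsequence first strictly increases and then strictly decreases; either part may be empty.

One longest bitonic subsequence is 3, 8, 9, 10, 5 (positions 2,5,9,10,11): it rises to 10 then falls. Length 5 is optimal.

5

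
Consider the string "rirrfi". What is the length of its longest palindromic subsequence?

4

One longest palindromic subsequence is irri (positions 2,3,4,6); it reads the same forward and backward, and the interval DP gives dp[1][6] = 4.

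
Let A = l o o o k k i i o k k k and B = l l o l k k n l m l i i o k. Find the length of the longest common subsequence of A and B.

A longest common subsequence is lokkiiok (length 8); the LCS DP confirms no longer common subsequence exists.

8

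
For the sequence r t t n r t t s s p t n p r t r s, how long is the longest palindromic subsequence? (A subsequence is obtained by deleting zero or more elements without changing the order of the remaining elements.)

10

One longest palindromic subsequence is rtrtsstrtr (positions 1,2,5,7,8,9,11,14,15,16); it reads the same forward and backward, and the interval DP gives dp[1][17] = 10.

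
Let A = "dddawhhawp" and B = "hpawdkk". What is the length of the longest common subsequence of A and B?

A longest common subsequence is haw (length 3); the LCS DP confirms no longer common subsequence exists.

3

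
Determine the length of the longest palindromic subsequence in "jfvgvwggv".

5

One longest palindromic subsequence is vgggv (positions 3,4,7,8,9); it reads the same forward and backward, and the interval DP gives dp[1][9] = 5.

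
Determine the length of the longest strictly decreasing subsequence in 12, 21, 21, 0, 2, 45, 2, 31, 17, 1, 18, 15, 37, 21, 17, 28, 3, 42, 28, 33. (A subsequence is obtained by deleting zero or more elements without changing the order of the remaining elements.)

Let dp[i] be the longest decreasing subsequence ending at position i. Then dp = [1, 1, 1, 2, 2, 1, 2, 2, 3, 4, 3, 4, 2, 3, 4, 3, 5, 2, 3, 3].
The maximum is 5; one witness is 45, 31, 17, 15, 3 at positions 6,8,9,12,17.

5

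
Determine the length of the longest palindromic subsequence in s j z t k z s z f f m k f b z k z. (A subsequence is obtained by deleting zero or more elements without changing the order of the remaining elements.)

One longest palindromic subsequence is zkzfkfzkz (positions 3,5,6,10,12,13,15,16,17); it reads the same forward and backward, and the interval DP gives dp[1][17] = 9.

9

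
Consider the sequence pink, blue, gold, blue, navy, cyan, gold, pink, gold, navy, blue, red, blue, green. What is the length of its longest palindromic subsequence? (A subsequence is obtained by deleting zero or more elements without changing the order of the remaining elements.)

One longest palindromic subsequence is blue blue navy gold pink gold navy blue blue (positions 2,4,5,7,8,9,10,11,13); it reads the same forward and backward, and the interval DP gives dp[1][14] = 9.

9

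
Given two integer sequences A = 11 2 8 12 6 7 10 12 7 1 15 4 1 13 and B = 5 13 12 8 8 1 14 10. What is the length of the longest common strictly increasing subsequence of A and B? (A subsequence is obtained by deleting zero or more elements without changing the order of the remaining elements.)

A longest common strictly increasing subsequence is 8, 10 (length 2); it appears in order in both A and B, and no longer such subsequence exists.

2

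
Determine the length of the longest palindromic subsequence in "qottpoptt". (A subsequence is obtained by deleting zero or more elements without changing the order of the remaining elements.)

One longest palindromic subsequence is ttpoptt (positions 3,4,5,6,7,8,9); it reads the same forward and backward, and the interval DP gives dp[1][9] = 7.

7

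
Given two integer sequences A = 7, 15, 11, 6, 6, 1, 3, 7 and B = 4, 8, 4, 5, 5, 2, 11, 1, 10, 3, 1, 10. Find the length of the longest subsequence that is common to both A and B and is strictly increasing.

For each value that appears in both, track the longest common increasing run ending there.
The best achievable length is 2; one witness is 1, 3 (A-positions 6,7, B-positions 8,10).

2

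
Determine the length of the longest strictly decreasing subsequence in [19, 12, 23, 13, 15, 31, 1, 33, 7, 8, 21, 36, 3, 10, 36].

4

Let dp[i] be the longest decreasing subsequence ending at position i. Then dp = [1, 2, 1, 2, 2, 1, 3, 1, 3, 3, 2, 1, 4, 3, 1].
The maximum is 4; one witness is 19, 12, 7, 3 at positions 1,2,9,13.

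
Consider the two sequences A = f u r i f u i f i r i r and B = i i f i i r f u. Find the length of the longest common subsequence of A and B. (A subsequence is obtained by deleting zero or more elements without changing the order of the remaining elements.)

6

Backtracking the LCS table gives one alignment: i (A4,B1) → i (A7,B2) → f (A8,B3) → i (A9,B4) → i (A11,B5) → r (A12,B6).
So the longest common subsequence has length 6.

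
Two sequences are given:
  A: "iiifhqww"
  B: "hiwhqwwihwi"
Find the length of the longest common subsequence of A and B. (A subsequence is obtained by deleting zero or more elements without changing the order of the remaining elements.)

5

A longest common subsequence is ihqww (length 5); the LCS DP confirms no longer common subsequence exists.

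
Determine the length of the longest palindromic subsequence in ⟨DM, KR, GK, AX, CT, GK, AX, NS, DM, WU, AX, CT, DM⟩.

One longest palindromic subsequence is DM CT AX WU AX CT DM (positions 1,5,7,10,11,12,13); it reads the same forward and backward, and the interval DP gives dp[1][13] = 7.

7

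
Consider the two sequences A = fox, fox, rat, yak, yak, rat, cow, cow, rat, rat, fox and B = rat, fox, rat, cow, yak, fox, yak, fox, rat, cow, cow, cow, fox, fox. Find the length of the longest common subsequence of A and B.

Backtracking the LCS table gives one alignment: fox (A2,B2) → rat (A3,B3) → yak (A4,B5) → yak (A5,B7) → rat (A6,B9) → cow (A7,B11) → cow (A8,B12) → fox (A11,B14).
So the longest common subsequence has length 8.

8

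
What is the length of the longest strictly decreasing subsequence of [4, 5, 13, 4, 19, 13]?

2

Let dp[i] be the longest decreasing subsequence ending at position i. Then dp = [1, 1, 1, 2, 1, 2].
The maximum is 2; one witness is 5, 4 at positions 2,4.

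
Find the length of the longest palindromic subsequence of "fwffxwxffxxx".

One longest palindromic subsequence is ffxwxff (positions 3,4,5,6,7,8,9); it reads the same forward and backward, and the interval DP gives dp[1][12] = 7.

7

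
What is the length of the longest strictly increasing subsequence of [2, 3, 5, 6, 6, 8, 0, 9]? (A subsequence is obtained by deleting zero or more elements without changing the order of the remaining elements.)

6

Scanning left to right, the best length ending at each element is: 2→1, 3→2, 5→3, 6→4, 6→4, 8→5, 0→1, 9→6.
So the longest increasing subsequence has length 6, e.g. 2, 3, 5, 6, 8, 9.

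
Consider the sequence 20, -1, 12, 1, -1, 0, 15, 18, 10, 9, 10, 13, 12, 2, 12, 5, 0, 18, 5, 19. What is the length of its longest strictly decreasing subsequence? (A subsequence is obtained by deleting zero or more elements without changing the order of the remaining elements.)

Let dp[i] be the longest decreasing subsequence ending at position i. Then dp = [1, 2, 2, 3, 4, 4, 2, 2, 3, 4, 3, 3, 4, 5, 4, 5, 6, 2, 5, 2].
The maximum is 6; one witness is 20, 12, 10, 9, 2, 0 at positions 1,3,9,10,14,17.

6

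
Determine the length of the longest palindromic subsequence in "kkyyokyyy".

One longest palindromic subsequence is yyyyy (positions 3,4,7,8,9); it reads the same forward and backward, and the interval DP gives dp[1][9] = 5.

5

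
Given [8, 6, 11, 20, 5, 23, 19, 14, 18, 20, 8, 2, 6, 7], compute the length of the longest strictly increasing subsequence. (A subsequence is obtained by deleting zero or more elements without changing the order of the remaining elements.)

One longest increasing subsequence is 8, 11, 14, 18, 20 (positions 1,3,8,9,10), of length 5; no longer one exists.

5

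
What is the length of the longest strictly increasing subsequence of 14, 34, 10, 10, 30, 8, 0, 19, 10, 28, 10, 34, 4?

4

Let dp[i] be the longest increasing subsequence ending at position i. Then dp = [1, 2, 1, 1, 2, 1, 1, 2, 2, 3, 2, 4, 2].
The maximum is 4; one witness is 14, 19, 28, 34 at positions 1,8,10,12.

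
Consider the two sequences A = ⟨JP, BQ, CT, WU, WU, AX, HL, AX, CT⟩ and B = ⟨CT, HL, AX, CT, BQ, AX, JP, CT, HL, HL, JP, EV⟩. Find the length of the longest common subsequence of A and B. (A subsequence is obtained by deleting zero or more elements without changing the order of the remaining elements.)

4

A longest common subsequence is CT, AX, AX, CT (length 4); the LCS DP confirms no longer common subsequence exists.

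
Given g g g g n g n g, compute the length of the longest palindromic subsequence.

One longest palindromic subsequence is gggggg (positions 1,2,3,4,6,8); it reads the same forward and backward, and the interval DP gives dp[1][8] = 6.

6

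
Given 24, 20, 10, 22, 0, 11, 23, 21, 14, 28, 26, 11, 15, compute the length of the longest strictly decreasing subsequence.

Scanning left to right, the best length ending at each element is: 24→1, 20→2, 10→3, 22→2, 0→4, 11→3, 23→2, 21→3, 14→4, 28→1, 26→2, 11→5, 15→4.
So the longest decreasing subsequence has length 5, e.g. 24, 22, 21, 14, 11.

5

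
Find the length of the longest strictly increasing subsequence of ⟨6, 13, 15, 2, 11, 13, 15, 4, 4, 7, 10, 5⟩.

Scanning left to right, the best length ending at each element is: 6→1, 13→2, 15→3, 2→1, 11→2, 13→3, 15→4, 4→2, 4→2, 7→3, 10→4, 5→3.
So the longest increasing subsequence has length 4, e.g. 6, 11, 13, 15.

4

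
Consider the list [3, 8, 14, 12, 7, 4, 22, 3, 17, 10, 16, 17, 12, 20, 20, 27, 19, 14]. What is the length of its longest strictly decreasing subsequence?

Scanning left to right, the best length ending at each element is: 3→1, 8→1, 14→1, 12→2, 7→3, 4→4, 22→1, 3→5, 17→2, 10→3, 16→3, 17→2, 12→4, 20→2, 20→2, 27→1, 19→3, 14→4.
So the longest decreasing subsequence has length 5, e.g. 14, 12, 7, 4, 3.

5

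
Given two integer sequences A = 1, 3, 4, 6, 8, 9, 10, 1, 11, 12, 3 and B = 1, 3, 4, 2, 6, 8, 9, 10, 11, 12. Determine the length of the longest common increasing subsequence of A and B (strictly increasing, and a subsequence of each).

9

A longest common strictly increasing subsequence is 1, 3, 4, 6, 8, 9, 10, 11, 12 (length 9); it appears in order in both A and B, and no longer such subsequence exists.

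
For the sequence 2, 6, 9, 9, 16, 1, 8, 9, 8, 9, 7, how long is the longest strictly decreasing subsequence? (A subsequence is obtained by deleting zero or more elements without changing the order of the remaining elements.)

Scanning left to right, the best length ending at each element is: 2→1, 6→1, 9→1, 9→1, 16→1, 1→2, 8→2, 9→2, 8→3, 9→2, 7→4.
So the longest decreasing subsequence has length 4, e.g. 16, 9, 8, 7.

4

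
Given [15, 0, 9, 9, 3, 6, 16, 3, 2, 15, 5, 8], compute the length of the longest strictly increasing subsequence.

Scanning left to right, the best length ending at each element is: 15→1, 0→1, 9→2, 9→2, 3→2, 6→3, 16→4, 3→2, 2→2, 15→4, 5→3, 8→4.
So the longest increasing subsequence has length 4, e.g. 0, 3, 6, 16.

4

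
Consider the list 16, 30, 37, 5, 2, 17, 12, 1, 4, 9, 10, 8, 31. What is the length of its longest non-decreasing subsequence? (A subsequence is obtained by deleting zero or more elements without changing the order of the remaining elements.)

5

Let dp[i] be the longest non-decreasing subsequence ending at position i. Then dp = [1, 2, 3, 1, 1, 2, 2, 1, 2, 3, 4, 3, 5].
The maximum is 5; one witness is 2, 4, 9, 10, 31 at positions 5,9,10,11,13.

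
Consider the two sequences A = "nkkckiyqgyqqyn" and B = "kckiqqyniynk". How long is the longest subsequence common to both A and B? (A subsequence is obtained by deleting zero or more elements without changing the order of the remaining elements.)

Backtracking the LCS table gives one alignment: k (A3,B1) → c (A4,B2) → k (A5,B3) → i (A6,B4) → q (A8,B6) → y (A10,B7) → y (A13,B10) → n (A14,B11).
So the longest common subsequence has length 8.

8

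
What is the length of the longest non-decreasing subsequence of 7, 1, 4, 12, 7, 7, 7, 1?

Scanning left to right, the best length ending at each element is: 7→1, 1→1, 4→2, 12→3, 7→3, 7→4, 7→5, 1→2.
So the longest non-decreasing subsequence has length 5, e.g. 1, 4, 7, 7, 7.

5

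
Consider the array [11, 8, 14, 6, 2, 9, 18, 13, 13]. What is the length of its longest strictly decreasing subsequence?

4

Scanning left to right, the best length ending at each element is: 11→1, 8→2, 14→1, 6→3, 2→4, 9→2, 18→1, 13→2, 13→2.
So the longest decreasing subsequence has length 4, e.g. 11, 8, 6, 2.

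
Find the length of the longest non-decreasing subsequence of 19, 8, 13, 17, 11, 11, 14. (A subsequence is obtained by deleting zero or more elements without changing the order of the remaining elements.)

Scanning left to right, the best length ending at each element is: 19→1, 8→1, 13→2, 17→3, 11→2, 11→3, 14→4.
So the longest non-decreasing subsequence has length 4, e.g. 8, 11, 11, 14.

4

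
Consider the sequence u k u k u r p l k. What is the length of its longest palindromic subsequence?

5

One longest palindromic subsequence is kukuk (positions 2,3,4,5,9); it reads the same forward and backward, and the interval DP gives dp[1][9] = 5.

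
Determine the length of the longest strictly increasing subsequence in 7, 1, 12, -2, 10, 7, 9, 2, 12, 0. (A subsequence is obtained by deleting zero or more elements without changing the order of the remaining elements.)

One longest increasing subsequence is 1, 7, 9, 12 (positions 2,6,7,9), of length 4; no longer one exists.

4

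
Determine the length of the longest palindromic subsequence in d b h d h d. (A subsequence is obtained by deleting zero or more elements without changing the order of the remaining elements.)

One longest palindromic subsequence is dhdhd (positions 1,3,4,5,6); it reads the same forward and backward, and the interval DP gives dp[1][6] = 5.

5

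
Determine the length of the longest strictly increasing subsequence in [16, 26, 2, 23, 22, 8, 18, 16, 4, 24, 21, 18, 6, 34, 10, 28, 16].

One longest increasing subsequence is 2, 8, 18, 24, 34 (positions 3,6,7,10,14), of length 5; no longer one exists.

5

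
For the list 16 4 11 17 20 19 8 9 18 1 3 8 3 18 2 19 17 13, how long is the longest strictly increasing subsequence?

5

One longest increasing subsequence is 4, 11, 17, 18, 19 (positions 2,3,4,9,16), of length 5; no longer one exists.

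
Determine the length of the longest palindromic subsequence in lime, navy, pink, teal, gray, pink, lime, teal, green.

5

Using dp[i][j] = 2 + dp[i+1][j−1] if the ends match, else max(dp[i+1][j], dp[i][j−1]):
dp[1][9] = 5. A witness is lime pink gray pink lime at positions 1,3,5,6,7.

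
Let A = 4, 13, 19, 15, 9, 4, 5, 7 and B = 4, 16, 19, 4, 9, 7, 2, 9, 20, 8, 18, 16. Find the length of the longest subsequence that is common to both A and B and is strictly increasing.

For each value that appears in both, track the longest common increasing run ending there.
The best achievable length is 2; one witness is 4, 19 (A-positions 1,3, B-positions 1,3).

2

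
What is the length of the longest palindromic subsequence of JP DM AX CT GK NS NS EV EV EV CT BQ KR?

One longest palindromic subsequence is CT EV EV EV CT (positions 4,8,9,10,11); it reads the same forward and backward, and the interval DP gives dp[1][13] = 5.

5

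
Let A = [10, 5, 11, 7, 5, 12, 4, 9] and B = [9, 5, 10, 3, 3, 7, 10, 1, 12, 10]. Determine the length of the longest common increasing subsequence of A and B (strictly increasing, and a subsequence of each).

3

A longest common strictly increasing subsequence is 5, 7, 12 (length 3); it appears in order in both A and B, and no longer such subsequence exists.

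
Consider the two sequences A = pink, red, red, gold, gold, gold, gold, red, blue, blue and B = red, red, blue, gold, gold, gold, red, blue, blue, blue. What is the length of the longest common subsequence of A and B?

8

Backtracking the LCS table gives one alignment: red (A2,B1) → red (A3,B2) → gold (A5,B4) → gold (A6,B5) → gold (A7,B6) → red (A8,B7) → blue (A9,B9) → blue (A10,B10).
So the longest common subsequence has length 8.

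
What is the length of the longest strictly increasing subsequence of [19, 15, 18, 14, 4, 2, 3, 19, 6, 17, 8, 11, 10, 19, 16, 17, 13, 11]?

Let dp[i] be the longest increasing subsequence ending at position i. Then dp = [1, 1, 2, 1, 1, 1, 2, 3, 3, 4, 4, 5, 5, 6, 6, 7, 6, 6].
The maximum is 7; one witness is 2, 3, 6, 8, 11, 16, 17 at positions 6,7,9,11,12,15,16.

7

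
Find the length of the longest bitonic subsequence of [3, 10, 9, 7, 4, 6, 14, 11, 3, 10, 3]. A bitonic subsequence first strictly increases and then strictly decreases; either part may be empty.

7

Let inc[i] be the LIS ending at i and dec[i] the longest strictly decreasing subsequence starting at i. inc = [1, 2, 2, 2, 2, 3, 4, 4, 1, 4, 1], dec = [1, 5, 4, 3, 2, 2, 4, 3, 1, 2, 1].
max_i inc[i]+dec[i]−1 = 7, with one witness 3, 4, 6, 14, 11, 10, 3.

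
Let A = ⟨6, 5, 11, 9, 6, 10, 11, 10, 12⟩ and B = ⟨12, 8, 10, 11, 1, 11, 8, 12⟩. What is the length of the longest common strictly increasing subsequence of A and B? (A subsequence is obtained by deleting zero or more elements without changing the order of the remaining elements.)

For each value that appears in both, track the longest common increasing run ending there.
The best achievable length is 3; one witness is 10, 11, 12 (A-positions 6,7,9, B-positions 3,4,8).

3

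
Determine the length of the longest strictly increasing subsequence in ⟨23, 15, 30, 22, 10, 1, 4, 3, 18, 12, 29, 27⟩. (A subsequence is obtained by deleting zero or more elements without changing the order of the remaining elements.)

Scanning left to right, the best length ending at each element is: 23→1, 15→1, 30→2, 22→2, 10→1, 1→1, 4→2, 3→2, 18→3, 12→3, 29→4, 27→4.
So the longest increasing subsequence has length 4, e.g. 1, 4, 18, 29.

4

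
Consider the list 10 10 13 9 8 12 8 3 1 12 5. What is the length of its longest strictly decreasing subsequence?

5

One longest decreasing subsequence is 10, 9, 8, 3, 1 (positions 1,4,5,8,9), of length 5; no longer one exists.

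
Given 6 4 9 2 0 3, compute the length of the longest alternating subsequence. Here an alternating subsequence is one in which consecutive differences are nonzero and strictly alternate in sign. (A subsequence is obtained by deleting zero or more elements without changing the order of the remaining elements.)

5

A longest alternating subsequence is 6, 4, 9, 2, 3 (positions 1,2,3,4,6); its 4 consecutive differences strictly alternate in sign, and length 5 is optimal.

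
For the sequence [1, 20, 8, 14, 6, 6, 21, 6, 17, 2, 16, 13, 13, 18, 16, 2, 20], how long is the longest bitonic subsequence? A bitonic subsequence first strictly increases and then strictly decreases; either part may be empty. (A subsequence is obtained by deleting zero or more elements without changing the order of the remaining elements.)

Let inc[i] be the LIS ending at i and dec[i] the longest strictly decreasing subsequence starting at i. inc = [1, 2, 2, 3, 2, 2, 4, 2, 4, 2, 4, 3, 3, 5, 4, 2, 6], dec = [1, 5, 3, 3, 2, 2, 5, 2, 4, 1, 3, 2, 2, 3, 2, 1, 1].
max_i inc[i]+dec[i]−1 = 8, with one witness 1, 8, 14, 21, 17, 16, 13, 2.

8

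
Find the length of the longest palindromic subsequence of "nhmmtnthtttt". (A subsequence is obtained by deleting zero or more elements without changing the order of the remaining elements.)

One longest palindromic subsequence is tttttt (positions 5,7,9,10,11,12); it reads the same forward and backward, and the interval DP gives dp[1][12] = 6.

6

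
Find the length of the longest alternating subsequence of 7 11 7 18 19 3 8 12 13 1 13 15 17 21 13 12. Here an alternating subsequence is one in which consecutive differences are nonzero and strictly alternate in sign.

A longest alternating subsequence is 7, 11, 7, 18, 3, 8, 1, 15, 13 (positions 1,2,3,4,6,7,10,12,15); its 8 consecutive differences strictly alternate in sign, and length 9 is optimal.

9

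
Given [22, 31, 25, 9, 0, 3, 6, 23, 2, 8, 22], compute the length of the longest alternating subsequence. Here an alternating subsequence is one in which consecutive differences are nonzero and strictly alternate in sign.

Track the best alternating length ending on an up-step vs a down-step at each position: up/down = 1/1, 2/1, 2/3, 1/3, 1/3, 4/3, 4/3, 4/3, 4/5, 6/5, 6/5.
The maximum over both is 6; one such subsequence is 22, 31, 0, 3, 2, 8.

6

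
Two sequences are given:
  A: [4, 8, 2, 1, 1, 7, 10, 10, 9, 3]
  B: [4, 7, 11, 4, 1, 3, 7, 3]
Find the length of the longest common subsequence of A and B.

4

Backtracking the LCS table gives one alignment: 4 (A1,B4) → 1 (A4,B5) → 7 (A6,B7) → 3 (A10,B8).
So the longest common subsequence has length 4.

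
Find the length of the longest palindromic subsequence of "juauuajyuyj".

One longest palindromic subsequence is juauuauj (positions 1,2,3,4,5,6,9,11); it reads the same forward and backward, and the interval DP gives dp[1][11] = 8.

8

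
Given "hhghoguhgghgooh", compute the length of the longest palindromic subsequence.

10

Using dp[i][j] = 2 + dp[i+1][j−1] if the ends match, else max(dp[i+1][j], dp[i][j−1]):
dp[1][15] = 10. A witness is hoghgghgoh at positions 1,5,6,8,9,10,11,12,14,15.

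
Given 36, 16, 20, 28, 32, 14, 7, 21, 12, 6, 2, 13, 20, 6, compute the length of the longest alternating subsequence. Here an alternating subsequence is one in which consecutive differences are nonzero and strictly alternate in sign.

A longest alternating subsequence is 36, 16, 20, 14, 21, 12, 13, 6 (positions 1,2,3,6,8,9,12,14); its 7 consecutive differences strictly alternate in sign, and length 8 is optimal.

8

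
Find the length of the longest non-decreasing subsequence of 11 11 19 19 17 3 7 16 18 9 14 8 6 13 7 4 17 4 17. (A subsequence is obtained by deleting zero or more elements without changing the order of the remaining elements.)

6

Let dp[i] be the longest non-decreasing subsequence ending at position i. Then dp = [1, 2, 3, 4, 3, 1, 2, 3, 4, 3, 4, 3, 2, 4, 3, 2, 5, 3, 6].
The maximum is 6; one witness is 3, 7, 9, 14, 17, 17 at positions 6,7,10,11,17,19.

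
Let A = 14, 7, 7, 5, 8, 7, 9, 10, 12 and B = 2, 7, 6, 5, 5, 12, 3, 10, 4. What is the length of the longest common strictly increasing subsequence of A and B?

For each value that appears in both, track the longest common increasing run ending there.
The best achievable length is 2; one witness is 7, 12 (A-positions 2,9, B-positions 2,6).

2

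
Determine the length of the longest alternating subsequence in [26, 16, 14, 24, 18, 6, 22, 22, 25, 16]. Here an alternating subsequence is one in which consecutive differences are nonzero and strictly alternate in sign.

Track the best alternating length ending on an up-step vs a down-step at each position: up/down = 1/1, 1/2, 1/2, 3/2, 3/4, 1/4, 5/4, 5/4, 5/2, 5/6.
The maximum over both is 6; one such subsequence is 26, 16, 24, 18, 22, 16.

6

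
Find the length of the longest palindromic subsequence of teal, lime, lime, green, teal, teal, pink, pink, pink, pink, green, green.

One longest palindromic subsequence is green pink pink pink pink green (positions 4,7,8,9,10,12); it reads the same forward and backward, and the interval DP gives dp[1][12] = 6.

6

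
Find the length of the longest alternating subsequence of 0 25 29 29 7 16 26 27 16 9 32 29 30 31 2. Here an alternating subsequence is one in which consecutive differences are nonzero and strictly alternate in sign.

9

A longest alternating subsequence is 0, 25, 7, 26, 16, 32, 29, 30, 2 (positions 1,2,5,7,9,11,12,13,15); its 8 consecutive differences strictly alternate in sign, and length 9 is optimal.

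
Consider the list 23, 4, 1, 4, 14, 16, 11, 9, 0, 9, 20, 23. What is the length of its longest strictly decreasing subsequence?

Scanning left to right, the best length ending at each element is: 23→1, 4→2, 1→3, 4→2, 14→2, 16→2, 11→3, 9→4, 0→5, 9→4, 20→2, 23→1.
So the longest decreasing subsequence has length 5, e.g. 23, 14, 11, 9, 0.

5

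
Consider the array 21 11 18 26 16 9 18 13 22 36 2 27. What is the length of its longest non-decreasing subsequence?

5

One longest non-decreasing subsequence is 11, 18, 18, 22, 36 (positions 2,3,7,9,10), of length 5; no longer one exists.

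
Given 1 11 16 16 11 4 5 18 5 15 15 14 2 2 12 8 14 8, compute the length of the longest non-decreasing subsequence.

One longest non-decreasing subsequence is 1, 4, 5, 5, 15, 15 (positions 1,6,7,9,10,11), of length 6; no longer one exists.

6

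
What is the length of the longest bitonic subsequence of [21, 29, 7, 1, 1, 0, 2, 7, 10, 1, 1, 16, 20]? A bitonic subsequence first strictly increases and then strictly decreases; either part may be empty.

6

Let inc[i] be the LIS ending at i and dec[i] the longest strictly decreasing subsequence starting at i. inc = [1, 2, 1, 1, 1, 1, 2, 3, 4, 2, 2, 5, 6], dec = [4, 4, 3, 2, 2, 1, 2, 2, 2, 1, 1, 1, 1].
max_i inc[i]+dec[i]−1 = 6, with one witness 1, 2, 7, 10, 16, 20.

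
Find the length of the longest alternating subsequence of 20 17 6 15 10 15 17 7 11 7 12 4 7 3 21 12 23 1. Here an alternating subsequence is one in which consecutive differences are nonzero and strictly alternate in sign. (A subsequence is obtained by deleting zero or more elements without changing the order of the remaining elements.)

Track the best alternating length ending on an up-step vs a down-step at each position: up/down = 1/1, 1/2, 1/2, 3/2, 3/4, 5/2, 5/2, 3/6, 7/6, 3/8, 9/6, 1/10, 11/10, 1/12, 13/1, 13/14, 15/1, 1/16.
The maximum over both is 16; one such subsequence is 20, 6, 15, 10, 15, 7, 11, 7, 12, 4, 7, 3, 21, 12, 23, 1.

16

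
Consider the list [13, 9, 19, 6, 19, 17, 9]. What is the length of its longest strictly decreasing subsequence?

Scanning left to right, the best length ending at each element is: 13→1, 9→2, 19→1, 6→3, 19→1, 17→2, 9→3.
So the longest decreasing subsequence has length 3, e.g. 13, 9, 6.

3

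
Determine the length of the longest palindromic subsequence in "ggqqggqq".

6

Using dp[i][j] = 2 + dp[i+1][j−1] if the ends match, else max(dp[i+1][j], dp[i][j−1]):
dp[1][8] = 6. A witness is qqggqq at positions 3,4,5,6,7,8.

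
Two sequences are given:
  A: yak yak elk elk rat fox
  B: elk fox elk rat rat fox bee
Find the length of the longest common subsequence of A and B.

A longest common subsequence is elk, elk, rat, fox (length 4); the LCS DP confirms no longer common subsequence exists.

4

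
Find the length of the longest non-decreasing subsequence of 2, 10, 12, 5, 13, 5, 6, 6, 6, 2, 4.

Let dp[i] be the longest non-decreasing subsequence ending at position i. Then dp = [1, 2, 3, 2, 4, 3, 4, 5, 6, 2, 3].
The maximum is 6; one witness is 2, 5, 5, 6, 6, 6 at positions 1,4,6,7,8,9.

6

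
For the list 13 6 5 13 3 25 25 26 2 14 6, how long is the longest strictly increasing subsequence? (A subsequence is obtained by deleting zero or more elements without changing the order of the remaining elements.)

4

Scanning left to right, the best length ending at each element is: 13→1, 6→1, 5→1, 13→2, 3→1, 25→3, 25→3, 26→4, 2→1, 14→3, 6→2.
So the longest increasing subsequence has length 4, e.g. 6, 13, 25, 26.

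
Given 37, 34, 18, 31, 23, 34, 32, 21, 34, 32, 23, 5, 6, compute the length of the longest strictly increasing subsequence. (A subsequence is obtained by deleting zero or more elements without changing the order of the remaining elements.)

One longest increasing subsequence is 18, 31, 32, 34 (positions 3,4,7,9), of length 4; no longer one exists.

4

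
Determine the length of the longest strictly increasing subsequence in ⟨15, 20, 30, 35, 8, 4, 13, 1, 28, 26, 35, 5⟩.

4

One longest increasing subsequence is 15, 20, 30, 35 (positions 1,2,3,4), of length 4; no longer one exists.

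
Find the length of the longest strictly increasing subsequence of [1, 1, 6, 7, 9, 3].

Scanning left to right, the best length ending at each element is: 1→1, 1→1, 6→2, 7→3, 9→4, 3→2.
So the longest increasing subsequence has length 4, e.g. 1, 6, 7, 9.

4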